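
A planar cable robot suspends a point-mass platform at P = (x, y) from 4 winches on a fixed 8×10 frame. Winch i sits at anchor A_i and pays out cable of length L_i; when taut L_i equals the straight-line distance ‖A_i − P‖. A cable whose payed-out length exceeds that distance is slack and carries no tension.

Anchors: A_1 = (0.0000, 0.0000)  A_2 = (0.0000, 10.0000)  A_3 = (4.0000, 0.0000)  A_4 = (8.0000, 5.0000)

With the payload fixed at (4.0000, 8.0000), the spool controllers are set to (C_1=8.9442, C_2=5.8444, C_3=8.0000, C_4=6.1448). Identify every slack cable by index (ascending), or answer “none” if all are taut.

i=1: geometric 8.9443 vs commanded 8.9442 ⇒ taut
i=2: geometric 4.4721 vs commanded 5.8444 ⇒ slack
i=3: geometric 8.0000 vs commanded 8.0000 ⇒ taut
i=4: geometric 5.0000 vs commanded 6.1448 ⇒ slack

2, 4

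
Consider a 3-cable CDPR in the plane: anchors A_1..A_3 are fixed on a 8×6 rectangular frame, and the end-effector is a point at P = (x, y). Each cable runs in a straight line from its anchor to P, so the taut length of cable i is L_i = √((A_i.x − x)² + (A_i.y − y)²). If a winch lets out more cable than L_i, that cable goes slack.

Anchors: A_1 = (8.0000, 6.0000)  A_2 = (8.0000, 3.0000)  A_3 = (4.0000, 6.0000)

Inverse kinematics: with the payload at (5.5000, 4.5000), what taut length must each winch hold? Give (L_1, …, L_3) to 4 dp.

L_1 = √((8.0000−5.5000)² + (6.0000−4.5000)²) = 2.9155
L_2 = √((8.0000−5.5000)² + (3.0000−4.5000)²) = 2.9155
L_3 = √((4.0000−5.5000)² + (6.0000−4.5000)²) = 2.1213

(2.9155, 2.9155, 2.1213)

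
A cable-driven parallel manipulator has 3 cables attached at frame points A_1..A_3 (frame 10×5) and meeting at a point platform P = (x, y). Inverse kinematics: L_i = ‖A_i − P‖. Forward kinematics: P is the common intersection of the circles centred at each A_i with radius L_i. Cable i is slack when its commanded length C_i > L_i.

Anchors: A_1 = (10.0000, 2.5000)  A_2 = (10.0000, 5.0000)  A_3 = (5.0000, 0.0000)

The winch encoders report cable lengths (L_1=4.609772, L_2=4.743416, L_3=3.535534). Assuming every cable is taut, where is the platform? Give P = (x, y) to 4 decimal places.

(5.5000, 3.5000)

circle eqns → linear via eq_j − eq_1; set c_j = A_j·A_j − L_j²
c_1 = 100.0000+6.2500−21.2500 = 85.0000
0.0000·x − 5.0000·y = c_1−c_2 = -17.5000
10.0000·x + 5.0000·y = c_1−c_3 = 72.5000
solve first two rows → x=5.5000, y=3.5000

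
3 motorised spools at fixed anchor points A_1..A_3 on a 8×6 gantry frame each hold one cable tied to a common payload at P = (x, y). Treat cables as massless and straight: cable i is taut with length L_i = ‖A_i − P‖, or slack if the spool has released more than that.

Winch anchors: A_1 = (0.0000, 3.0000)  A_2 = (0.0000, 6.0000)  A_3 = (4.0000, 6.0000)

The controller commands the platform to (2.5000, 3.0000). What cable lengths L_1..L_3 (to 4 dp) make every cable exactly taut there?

(2.5000, 3.9051, 3.3541)

cable 1: Δx=-2.5000, Δy=0.0000; L_1 = √(Δx²+Δy²) = 2.5000
cable 2: Δx=-2.5000, Δy=3.0000; L_2 = √(Δx²+Δy²) = 3.9051
cable 3: Δx=1.5000, Δy=3.0000; L_3 = √(Δx²+Δy²) = 3.3541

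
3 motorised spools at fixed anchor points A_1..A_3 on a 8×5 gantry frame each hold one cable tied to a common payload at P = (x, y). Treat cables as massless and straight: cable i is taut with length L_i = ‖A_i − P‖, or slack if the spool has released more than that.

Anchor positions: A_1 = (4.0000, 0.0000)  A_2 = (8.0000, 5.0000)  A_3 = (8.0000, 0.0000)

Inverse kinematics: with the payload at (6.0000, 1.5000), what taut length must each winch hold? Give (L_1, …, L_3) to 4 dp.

cable 1: Δx=-2.0000, Δy=-1.5000; L_1 = √(Δx²+Δy²) = 2.5000
cable 2: Δx=2.0000, Δy=3.5000; L_2 = √(Δx²+Δy²) = 4.0311
cable 3: Δx=2.0000, Δy=-1.5000; L_3 = √(Δx²+Δy²) = 2.5000

(2.5000, 4.0311, 2.5000)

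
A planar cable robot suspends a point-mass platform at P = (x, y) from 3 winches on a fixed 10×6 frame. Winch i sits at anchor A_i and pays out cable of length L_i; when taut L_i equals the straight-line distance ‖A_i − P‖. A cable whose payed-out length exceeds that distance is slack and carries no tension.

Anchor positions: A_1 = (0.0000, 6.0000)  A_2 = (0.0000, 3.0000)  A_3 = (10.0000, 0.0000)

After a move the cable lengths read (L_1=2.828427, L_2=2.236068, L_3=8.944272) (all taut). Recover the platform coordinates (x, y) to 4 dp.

each cable: (A_i−P)·(A_i−P) = L_i²; let q_i = ‖A_i‖²−L_i²
q_1 = 0.0000+36.0000−8.0000 = 28.0000
row 1: 0.0000x + 6.0000y = 24.0000  (q_2=4.0000)
row 2: -20.0000x + 12.0000y = 8.0000  (q_3=20.0000)
Cramer on rows 1–2 → x = 2.0000, y = 4.0000

(2.0000, 4.0000)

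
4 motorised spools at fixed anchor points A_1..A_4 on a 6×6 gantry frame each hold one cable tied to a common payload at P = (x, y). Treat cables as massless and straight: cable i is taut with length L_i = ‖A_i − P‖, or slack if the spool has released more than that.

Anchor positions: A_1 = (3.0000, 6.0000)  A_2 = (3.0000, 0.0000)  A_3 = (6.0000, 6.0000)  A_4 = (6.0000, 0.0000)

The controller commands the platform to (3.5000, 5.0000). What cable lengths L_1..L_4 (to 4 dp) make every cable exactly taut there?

L_1 = √((3.0000−3.5000)² + (6.0000−5.0000)²) = 1.1180
L_2 = √((3.0000−3.5000)² + (0.0000−5.0000)²) = 5.0249
L_3 = √((6.0000−3.5000)² + (6.0000−5.0000)²) = 2.6926
L_4 = √((6.0000−3.5000)² + (0.0000−5.0000)²) = 5.5902

(1.1180, 5.0249, 2.6926, 5.5902)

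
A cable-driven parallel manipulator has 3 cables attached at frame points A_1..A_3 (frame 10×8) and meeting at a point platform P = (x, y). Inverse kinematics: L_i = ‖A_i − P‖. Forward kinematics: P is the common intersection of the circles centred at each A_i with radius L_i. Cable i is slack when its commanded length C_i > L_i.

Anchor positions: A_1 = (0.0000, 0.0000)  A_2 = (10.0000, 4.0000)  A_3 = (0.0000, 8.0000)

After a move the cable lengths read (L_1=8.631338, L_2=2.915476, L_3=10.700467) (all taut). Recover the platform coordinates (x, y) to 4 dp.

(8.5000, 1.5000)

each cable: (A_i−P)·(A_i−P) = L_i²; let c_i = ‖A_i‖²−L_i²
c_1 = 0.0000+0.0000−74.5000 = -74.5000
row 1: -20.0000x − 8.0000y = -182.0000  (c_2=107.5000)
row 2: 0.0000x − 16.0000y = -24.0000  (c_3=-50.5000)
Cramer on rows 1–2 → x = 8.5000, y = 1.5000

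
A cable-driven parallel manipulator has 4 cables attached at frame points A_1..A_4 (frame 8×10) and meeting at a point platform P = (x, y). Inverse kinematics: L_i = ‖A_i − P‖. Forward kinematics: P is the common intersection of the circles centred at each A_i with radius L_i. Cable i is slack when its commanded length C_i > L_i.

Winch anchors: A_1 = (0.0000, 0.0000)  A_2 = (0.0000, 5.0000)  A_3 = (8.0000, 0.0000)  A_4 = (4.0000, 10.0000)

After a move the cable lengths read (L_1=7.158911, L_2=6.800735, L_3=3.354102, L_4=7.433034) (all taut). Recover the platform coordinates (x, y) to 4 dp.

(6.5000, 3.0000)

each cable: (A_i−P)·(A_i−P) = L_i²; let k_i = ‖A_i‖²−L_i²
k_1 = 0.0000+0.0000−51.2500 = -51.2500
row 1: 0.0000x − 10.0000y = -30.0000  (k_2=-21.2500)
row 2: -16.0000x + 0.0000y = -104.0000  (k_3=52.7500)
row 3: -8.0000x − 20.0000y = -112.0000  (k_4=60.7500)
Cramer on rows 1–2 → x = 6.5000, y = 3.0000
check cable 4: ‖A_4−P‖² = 55.2500 ≈ L_4² = 55.2500 ✓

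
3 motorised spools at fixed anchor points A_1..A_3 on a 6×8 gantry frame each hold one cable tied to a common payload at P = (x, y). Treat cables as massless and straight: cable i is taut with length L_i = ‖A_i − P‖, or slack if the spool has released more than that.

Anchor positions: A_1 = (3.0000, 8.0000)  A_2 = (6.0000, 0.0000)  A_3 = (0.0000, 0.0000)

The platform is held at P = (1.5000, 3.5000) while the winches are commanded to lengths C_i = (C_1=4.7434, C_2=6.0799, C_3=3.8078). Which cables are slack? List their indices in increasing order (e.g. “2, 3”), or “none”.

i=1: geometric 4.7434 vs commanded 4.7434 ⇒ taut
i=2: geometric 5.7009 vs commanded 6.0799 ⇒ slack
i=3: geometric 3.8079 vs commanded 3.8078 ⇒ taut

2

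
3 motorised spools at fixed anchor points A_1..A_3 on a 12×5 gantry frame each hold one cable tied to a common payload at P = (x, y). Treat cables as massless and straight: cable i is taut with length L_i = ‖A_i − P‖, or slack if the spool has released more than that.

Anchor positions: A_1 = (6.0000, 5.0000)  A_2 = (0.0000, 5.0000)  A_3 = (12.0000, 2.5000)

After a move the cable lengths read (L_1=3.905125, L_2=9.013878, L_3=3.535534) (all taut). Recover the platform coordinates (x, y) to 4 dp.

(8.5000, 2.0000)

each cable: (A_i−P)·(A_i−P) = L_i²; let c_i = ‖A_i‖²−L_i²
c_1 = 36.0000+25.0000−15.2500 = 45.7500
row 1: 12.0000x + 0.0000y = 102.0000  (c_2=-56.2500)
row 2: -12.0000x + 5.0000y = -92.0000  (c_3=137.7500)
Cramer on rows 1–2 → x = 8.5000, y = 2.0000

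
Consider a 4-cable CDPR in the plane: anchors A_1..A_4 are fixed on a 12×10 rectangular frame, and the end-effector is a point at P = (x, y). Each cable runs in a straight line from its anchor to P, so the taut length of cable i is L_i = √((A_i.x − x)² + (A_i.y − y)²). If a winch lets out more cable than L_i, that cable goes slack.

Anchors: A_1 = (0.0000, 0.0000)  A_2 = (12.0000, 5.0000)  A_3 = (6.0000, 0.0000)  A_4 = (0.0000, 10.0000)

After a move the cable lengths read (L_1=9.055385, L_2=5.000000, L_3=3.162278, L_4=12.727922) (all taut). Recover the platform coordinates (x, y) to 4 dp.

circle eqns → linear via eq_j − eq_1; set k_j = A_j·A_j − L_j²
k_1 = 0.0000+0.0000−82.0000 = -82.0000
-24.0000·x − 10.0000·y = k_1−k_2 = -226.0000
-12.0000·x + 0.0000·y = k_1−k_3 = -108.0000
0.0000·x − 20.0000·y = k_1−k_4 = -20.0000
solve first two rows → x=9.0000, y=1.0000
check cable 4: ‖A_4−P‖² = 162.0000 ≈ L_4² = 162.0000 ✓

(9.0000, 1.0000)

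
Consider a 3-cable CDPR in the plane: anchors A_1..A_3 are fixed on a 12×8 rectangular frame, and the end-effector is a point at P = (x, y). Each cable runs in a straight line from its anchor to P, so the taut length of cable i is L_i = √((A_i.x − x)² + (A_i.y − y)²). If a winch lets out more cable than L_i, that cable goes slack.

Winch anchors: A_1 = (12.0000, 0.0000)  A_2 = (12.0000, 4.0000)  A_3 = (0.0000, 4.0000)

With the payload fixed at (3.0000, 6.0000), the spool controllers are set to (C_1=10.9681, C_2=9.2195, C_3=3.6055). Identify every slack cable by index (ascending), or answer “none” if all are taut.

i=1: geometric 10.8167 vs commanded 10.9681 ⇒ slack
i=2: geometric 9.2195 vs commanded 9.2195 ⇒ taut
i=3: geometric 3.6056 vs commanded 3.6055 ⇒ taut

1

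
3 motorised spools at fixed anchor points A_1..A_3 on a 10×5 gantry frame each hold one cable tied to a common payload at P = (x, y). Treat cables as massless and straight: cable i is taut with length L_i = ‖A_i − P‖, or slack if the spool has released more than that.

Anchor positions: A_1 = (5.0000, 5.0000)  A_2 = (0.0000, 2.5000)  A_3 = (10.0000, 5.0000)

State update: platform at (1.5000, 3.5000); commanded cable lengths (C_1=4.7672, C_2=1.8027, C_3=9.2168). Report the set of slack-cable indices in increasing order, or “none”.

1, 3

i=1: geometric 3.8079 vs commanded 4.7672 ⇒ slack
i=2: geometric 1.8028 vs commanded 1.8027 ⇒ taut
i=3: geometric 8.6313 vs commanded 9.2168 ⇒ slack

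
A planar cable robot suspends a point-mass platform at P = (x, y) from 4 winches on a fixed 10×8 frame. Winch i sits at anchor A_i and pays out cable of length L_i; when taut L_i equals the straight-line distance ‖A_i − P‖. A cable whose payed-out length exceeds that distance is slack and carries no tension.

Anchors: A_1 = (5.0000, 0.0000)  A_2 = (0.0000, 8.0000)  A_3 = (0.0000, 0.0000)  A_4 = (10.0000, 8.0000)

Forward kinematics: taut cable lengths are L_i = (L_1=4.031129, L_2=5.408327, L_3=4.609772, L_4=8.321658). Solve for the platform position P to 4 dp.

(3.0000, 3.5000)

circle eqns → linear via eq_j − eq_1; set q_j = A_j·A_j − L_j²
q_1 = 25.0000+0.0000−16.2500 = 8.7500
10.0000·x − 16.0000·y = q_1−q_2 = -26.0000
10.0000·x + 0.0000·y = q_1−q_3 = 30.0000
-10.0000·x − 16.0000·y = q_1−q_4 = -86.0000
solve first two rows → x=3.0000, y=3.5000
check cable 4: ‖A_4−P‖² = 69.2500 ≈ L_4² = 69.2500 ✓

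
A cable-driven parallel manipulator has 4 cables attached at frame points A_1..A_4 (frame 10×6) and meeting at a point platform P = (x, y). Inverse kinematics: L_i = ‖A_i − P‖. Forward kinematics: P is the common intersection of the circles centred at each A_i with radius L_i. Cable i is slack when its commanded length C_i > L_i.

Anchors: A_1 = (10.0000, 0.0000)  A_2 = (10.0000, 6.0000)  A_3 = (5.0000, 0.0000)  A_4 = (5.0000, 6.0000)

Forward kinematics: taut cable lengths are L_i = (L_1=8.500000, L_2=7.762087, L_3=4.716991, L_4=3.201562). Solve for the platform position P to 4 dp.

(2.5000, 4.0000)

circle eqns → linear via eq_j − eq_1; set q_j = A_j·A_j − L_j²
q_1 = 100.0000+0.0000−72.2500 = 27.7500
0.0000·x − 12.0000·y = q_1−q_2 = -48.0000
10.0000·x + 0.0000·y = q_1−q_3 = 25.0000
10.0000·x − 12.0000·y = q_1−q_4 = -23.0000
solve first two rows → x=2.5000, y=4.0000
check cable 4: ‖A_4−P‖² = 10.2500 ≈ L_4² = 10.2500 ✓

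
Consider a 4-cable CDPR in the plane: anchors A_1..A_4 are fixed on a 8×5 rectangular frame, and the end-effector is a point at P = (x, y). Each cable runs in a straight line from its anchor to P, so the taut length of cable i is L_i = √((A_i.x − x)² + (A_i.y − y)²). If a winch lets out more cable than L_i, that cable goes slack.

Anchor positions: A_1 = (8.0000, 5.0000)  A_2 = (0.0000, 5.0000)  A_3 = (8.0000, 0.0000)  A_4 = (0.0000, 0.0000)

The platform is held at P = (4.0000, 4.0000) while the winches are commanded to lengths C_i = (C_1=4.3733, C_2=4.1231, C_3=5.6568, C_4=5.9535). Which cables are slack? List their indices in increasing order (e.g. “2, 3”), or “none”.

1, 4

cable 1: √((4.0000)²+(1.0000)²)=4.1231, C_1=4.3733: slack
cable 2: √((-4.0000)²+(1.0000)²)=4.1231, C_2=4.1231: taut
cable 3: √((4.0000)²+(-4.0000)²)=5.6569, C_3=5.6568: taut
cable 4: √((-4.0000)²+(-4.0000)²)=5.6569, C_4=5.9535: slack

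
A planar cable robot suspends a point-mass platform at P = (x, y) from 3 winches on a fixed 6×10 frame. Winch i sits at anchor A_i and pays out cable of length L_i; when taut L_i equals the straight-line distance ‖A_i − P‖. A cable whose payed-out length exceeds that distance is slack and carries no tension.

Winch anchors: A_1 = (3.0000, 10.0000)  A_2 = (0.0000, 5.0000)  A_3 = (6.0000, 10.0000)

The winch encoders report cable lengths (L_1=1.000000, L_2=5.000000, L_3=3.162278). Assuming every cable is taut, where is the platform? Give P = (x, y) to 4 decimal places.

(3.0000, 9.0000)

expand ‖A_i−P‖²=L_i² and subtract eq 1 (c_i ≔ ‖A_i‖²−L_i²)
c_1 = 9.0000+100.0000−1.0000 = 108.0000
eq1−eq2 → [6.0000  10.0000]·P = 108.0000
eq1−eq3 → [-6.0000  0.0000]·P = -18.0000
2×2 solve → P = (3.0000, 9.0000)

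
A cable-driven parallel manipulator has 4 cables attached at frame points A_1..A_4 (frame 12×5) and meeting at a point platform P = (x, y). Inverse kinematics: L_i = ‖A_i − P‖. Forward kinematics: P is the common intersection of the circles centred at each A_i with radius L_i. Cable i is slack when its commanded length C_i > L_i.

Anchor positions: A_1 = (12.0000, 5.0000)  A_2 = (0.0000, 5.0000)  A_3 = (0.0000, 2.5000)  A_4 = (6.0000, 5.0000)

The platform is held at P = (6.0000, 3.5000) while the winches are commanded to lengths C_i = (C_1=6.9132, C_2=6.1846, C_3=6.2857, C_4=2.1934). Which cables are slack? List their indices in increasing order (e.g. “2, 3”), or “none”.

i=1: geometric 6.1847 vs commanded 6.9132 ⇒ slack
i=2: geometric 6.1847 vs commanded 6.1846 ⇒ taut
i=3: geometric 6.0828 vs commanded 6.2857 ⇒ slack
i=4: geometric 1.5000 vs commanded 2.1934 ⇒ slack

1, 3, 4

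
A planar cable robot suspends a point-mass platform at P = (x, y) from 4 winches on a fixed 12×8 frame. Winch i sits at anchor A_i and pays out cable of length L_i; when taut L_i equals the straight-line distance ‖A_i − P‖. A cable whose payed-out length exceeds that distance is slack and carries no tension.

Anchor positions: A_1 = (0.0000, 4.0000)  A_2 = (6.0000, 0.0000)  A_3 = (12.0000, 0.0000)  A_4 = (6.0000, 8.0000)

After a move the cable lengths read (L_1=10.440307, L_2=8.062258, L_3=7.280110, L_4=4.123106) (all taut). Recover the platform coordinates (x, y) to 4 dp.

(10.0000, 7.0000)

expand ‖A_i−P‖²=L_i² and subtract eq 1 (k_i ≔ ‖A_i‖²−L_i²)
k_1 = 0.0000+16.0000−109.0000 = -93.0000
eq1−eq2 → [-12.0000  8.0000]·P = -64.0000
eq1−eq3 → [-24.0000  8.0000]·P = -184.0000
eq1−eq4 → [-12.0000  -8.0000]·P = -176.0000
2×2 solve → P = (10.0000, 7.0000)
check cable 4: ‖A_4−P‖² = 17.0000 ≈ L_4² = 17.0000 ✓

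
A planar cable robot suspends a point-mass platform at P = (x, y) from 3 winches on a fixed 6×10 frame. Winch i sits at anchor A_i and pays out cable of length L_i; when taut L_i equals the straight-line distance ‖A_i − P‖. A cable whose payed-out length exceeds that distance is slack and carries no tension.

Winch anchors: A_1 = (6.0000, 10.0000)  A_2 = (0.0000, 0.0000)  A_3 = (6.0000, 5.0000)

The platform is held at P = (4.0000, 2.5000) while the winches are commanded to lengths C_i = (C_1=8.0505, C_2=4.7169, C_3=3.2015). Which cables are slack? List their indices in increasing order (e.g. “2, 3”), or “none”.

1

cable 1: L_1 = ‖A_1−P‖ = 7.7621;  C_1 = 8.0505 → slack
cable 2: L_2 = ‖A_2−P‖ = 4.7170;  C_2 = 4.7169 → taut
cable 3: L_3 = ‖A_3−P‖ = 3.2016;  C_3 = 3.2015 → taut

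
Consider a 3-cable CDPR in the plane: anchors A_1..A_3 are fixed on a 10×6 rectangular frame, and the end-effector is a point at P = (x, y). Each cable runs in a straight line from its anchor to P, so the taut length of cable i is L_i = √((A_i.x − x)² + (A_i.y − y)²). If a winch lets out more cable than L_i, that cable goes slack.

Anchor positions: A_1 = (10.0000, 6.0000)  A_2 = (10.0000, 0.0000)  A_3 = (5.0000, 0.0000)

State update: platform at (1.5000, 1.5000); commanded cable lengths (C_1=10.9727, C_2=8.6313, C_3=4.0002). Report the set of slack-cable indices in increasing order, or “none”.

cable 1: L_1 = ‖A_1−P‖ = 9.6177;  C_1 = 10.9727 → slack
cable 2: L_2 = ‖A_2−P‖ = 8.6313;  C_2 = 8.6313 → taut
cable 3: L_3 = ‖A_3−P‖ = 3.8079;  C_3 = 4.0002 → slack

1, 3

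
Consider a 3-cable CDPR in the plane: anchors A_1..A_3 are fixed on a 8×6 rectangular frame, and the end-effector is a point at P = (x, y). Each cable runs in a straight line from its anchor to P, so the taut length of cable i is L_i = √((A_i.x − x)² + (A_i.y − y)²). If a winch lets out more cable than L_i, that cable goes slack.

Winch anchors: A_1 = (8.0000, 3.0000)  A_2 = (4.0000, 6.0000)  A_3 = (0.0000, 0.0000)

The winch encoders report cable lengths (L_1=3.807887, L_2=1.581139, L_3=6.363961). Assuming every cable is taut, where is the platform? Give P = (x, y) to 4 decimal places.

circle eqns → linear via eq_j − eq_1; set q_j = A_j·A_j − L_j²
q_1 = 64.0000+9.0000−14.5000 = 58.5000
8.0000·x − 6.0000·y = q_1−q_2 = 9.0000
16.0000·x + 6.0000·y = q_1−q_3 = 99.0000
solve first two rows → x=4.5000, y=4.5000

(4.5000, 4.5000)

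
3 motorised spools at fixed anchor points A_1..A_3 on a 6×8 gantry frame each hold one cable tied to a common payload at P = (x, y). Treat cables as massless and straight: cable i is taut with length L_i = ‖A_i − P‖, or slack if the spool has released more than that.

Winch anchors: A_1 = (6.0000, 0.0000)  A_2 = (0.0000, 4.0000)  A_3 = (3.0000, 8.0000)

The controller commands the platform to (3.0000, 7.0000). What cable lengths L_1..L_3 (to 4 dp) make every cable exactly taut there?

L_1: Δ = A_1−P = (3.0000, -7.0000) → ‖Δ‖ = √58.0000 = 7.6158
L_2: Δ = A_2−P = (-3.0000, -3.0000) → ‖Δ‖ = √18.0000 = 4.2426
L_3: Δ = A_3−P = (0.0000, 1.0000) → ‖Δ‖ = √1.0000 = 1.0000

(7.6158, 4.2426, 1.0000)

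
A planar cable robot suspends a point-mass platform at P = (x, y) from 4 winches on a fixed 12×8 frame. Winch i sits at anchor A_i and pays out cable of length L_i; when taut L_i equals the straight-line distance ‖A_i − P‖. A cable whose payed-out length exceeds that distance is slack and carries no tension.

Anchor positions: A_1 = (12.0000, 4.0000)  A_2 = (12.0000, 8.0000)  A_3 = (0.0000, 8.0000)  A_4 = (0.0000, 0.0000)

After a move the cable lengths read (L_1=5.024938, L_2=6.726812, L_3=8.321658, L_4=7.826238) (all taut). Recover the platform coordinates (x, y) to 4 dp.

each cable: (A_i−P)·(A_i−P) = L_i²; let c_i = ‖A_i‖²−L_i²
c_1 = 144.0000+16.0000−25.2500 = 134.7500
row 1: 0.0000x − 8.0000y = -28.0000  (c_2=162.7500)
row 2: 24.0000x − 8.0000y = 140.0000  (c_3=-5.2500)
row 3: 24.0000x + 8.0000y = 196.0000  (c_4=-61.2500)
Cramer on rows 1–2 → x = 7.0000, y = 3.5000
check cable 4: ‖A_4−P‖² = 61.2500 ≈ L_4² = 61.2500 ✓

(7.0000, 3.5000)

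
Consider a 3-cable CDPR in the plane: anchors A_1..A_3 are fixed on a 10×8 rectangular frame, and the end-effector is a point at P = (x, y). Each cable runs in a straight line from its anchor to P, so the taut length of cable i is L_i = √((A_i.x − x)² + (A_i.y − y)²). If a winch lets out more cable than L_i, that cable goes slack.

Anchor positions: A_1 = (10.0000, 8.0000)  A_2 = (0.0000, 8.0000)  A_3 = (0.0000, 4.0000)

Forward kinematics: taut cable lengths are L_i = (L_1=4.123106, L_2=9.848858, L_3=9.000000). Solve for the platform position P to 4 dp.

(9.0000, 4.0000)

expand ‖A_i−P‖²=L_i² and subtract eq 1 (k_i ≔ ‖A_i‖²−L_i²)
k_1 = 100.0000+64.0000−17.0000 = 147.0000
eq1−eq2 → [20.0000  0.0000]·P = 180.0000
eq1−eq3 → [20.0000  8.0000]·P = 212.0000
2×2 solve → P = (9.0000, 4.0000)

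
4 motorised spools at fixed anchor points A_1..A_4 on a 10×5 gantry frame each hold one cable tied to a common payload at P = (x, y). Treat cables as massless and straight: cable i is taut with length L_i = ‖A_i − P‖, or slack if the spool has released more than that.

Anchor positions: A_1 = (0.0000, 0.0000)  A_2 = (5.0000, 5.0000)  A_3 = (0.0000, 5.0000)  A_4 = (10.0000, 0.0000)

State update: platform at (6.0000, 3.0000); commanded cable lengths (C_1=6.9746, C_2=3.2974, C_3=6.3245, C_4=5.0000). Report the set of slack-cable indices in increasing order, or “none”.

1, 2

cable 1: √((-6.0000)²+(-3.0000)²)=6.7082, C_1=6.9746: slack
cable 2: √((-1.0000)²+(2.0000)²)=2.2361, C_2=3.2974: slack
cable 3: √((-6.0000)²+(2.0000)²)=6.3246, C_3=6.3245: taut
cable 4: √((4.0000)²+(-3.0000)²)=5.0000, C_4=5.0000: taut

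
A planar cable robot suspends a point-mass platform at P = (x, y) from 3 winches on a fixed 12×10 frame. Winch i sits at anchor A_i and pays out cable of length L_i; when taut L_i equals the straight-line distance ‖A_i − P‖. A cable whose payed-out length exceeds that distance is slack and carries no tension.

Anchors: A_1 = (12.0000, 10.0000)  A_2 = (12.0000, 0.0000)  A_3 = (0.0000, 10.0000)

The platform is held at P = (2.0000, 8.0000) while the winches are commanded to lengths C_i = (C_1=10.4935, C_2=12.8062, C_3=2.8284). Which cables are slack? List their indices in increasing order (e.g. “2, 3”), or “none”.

i=1: geometric 10.1980 vs commanded 10.4935 ⇒ slack
i=2: geometric 12.8062 vs commanded 12.8062 ⇒ taut
i=3: geometric 2.8284 vs commanded 2.8284 ⇒ taut

1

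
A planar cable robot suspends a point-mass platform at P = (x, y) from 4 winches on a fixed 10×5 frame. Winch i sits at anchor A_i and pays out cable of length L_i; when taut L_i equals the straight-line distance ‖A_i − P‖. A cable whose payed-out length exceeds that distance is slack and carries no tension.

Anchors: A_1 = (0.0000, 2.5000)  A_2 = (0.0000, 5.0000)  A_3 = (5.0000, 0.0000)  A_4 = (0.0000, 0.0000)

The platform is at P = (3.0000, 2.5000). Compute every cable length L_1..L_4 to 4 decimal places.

(3.0000, 3.9051, 3.2016, 3.9051)

cable 1: Δx=-3.0000, Δy=0.0000; L_1 = √(Δx²+Δy²) = 3.0000
cable 2: Δx=-3.0000, Δy=2.5000; L_2 = √(Δx²+Δy²) = 3.9051
cable 3: Δx=2.0000, Δy=-2.5000; L_3 = √(Δx²+Δy²) = 3.2016
cable 4: Δx=-3.0000, Δy=-2.5000; L_4 = √(Δx²+Δy²) = 3.9051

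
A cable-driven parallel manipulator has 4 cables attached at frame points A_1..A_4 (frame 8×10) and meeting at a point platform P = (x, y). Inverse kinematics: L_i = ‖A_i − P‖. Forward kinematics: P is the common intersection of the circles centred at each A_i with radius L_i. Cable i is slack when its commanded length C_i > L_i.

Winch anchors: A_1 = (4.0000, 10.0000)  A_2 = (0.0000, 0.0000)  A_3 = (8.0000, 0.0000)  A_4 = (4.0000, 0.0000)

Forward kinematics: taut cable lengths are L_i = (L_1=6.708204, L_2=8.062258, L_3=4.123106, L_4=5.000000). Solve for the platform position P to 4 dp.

each cable: (A_i−P)·(A_i−P) = L_i²; let k_i = ‖A_i‖²−L_i²
k_1 = 16.0000+100.0000−45.0000 = 71.0000
row 1: 8.0000x + 20.0000y = 136.0000  (k_2=-65.0000)
row 2: -8.0000x + 20.0000y = 24.0000  (k_3=47.0000)
row 3: 0.0000x + 20.0000y = 80.0000  (k_4=-9.0000)
Cramer on rows 1–2 → x = 7.0000, y = 4.0000
check cable 4: ‖A_4−P‖² = 25.0000 ≈ L_4² = 25.0000 ✓

(7.0000, 4.0000)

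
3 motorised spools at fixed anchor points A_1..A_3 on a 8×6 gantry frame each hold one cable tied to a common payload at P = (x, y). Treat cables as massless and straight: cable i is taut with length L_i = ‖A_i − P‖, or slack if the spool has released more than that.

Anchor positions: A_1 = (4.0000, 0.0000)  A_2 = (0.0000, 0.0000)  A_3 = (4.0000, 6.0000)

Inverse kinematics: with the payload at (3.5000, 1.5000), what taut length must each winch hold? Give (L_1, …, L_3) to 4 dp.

L_1 = √((4.0000−3.5000)² + (0.0000−1.5000)²) = 1.5811
L_2 = √((0.0000−3.5000)² + (0.0000−1.5000)²) = 3.8079
L_3 = √((4.0000−3.5000)² + (6.0000−1.5000)²) = 4.5277

(1.5811, 3.8079, 4.5277)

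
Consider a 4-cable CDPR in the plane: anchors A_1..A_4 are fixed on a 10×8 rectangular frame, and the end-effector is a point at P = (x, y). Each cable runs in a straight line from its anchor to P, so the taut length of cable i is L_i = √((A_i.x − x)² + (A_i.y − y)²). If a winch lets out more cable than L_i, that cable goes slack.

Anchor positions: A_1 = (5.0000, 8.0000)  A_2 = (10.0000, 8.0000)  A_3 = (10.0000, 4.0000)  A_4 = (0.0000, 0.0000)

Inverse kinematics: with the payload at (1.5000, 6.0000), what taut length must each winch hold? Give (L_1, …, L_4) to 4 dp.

(4.0311, 8.7321, 8.7321, 6.1847)

L_1 = √((5.0000−1.5000)² + (8.0000−6.0000)²) = 4.0311
L_2 = √((10.0000−1.5000)² + (8.0000−6.0000)²) = 8.7321
L_3 = √((10.0000−1.5000)² + (4.0000−6.0000)²) = 8.7321
L_4 = √((0.0000−1.5000)² + (0.0000−6.0000)²) = 6.1847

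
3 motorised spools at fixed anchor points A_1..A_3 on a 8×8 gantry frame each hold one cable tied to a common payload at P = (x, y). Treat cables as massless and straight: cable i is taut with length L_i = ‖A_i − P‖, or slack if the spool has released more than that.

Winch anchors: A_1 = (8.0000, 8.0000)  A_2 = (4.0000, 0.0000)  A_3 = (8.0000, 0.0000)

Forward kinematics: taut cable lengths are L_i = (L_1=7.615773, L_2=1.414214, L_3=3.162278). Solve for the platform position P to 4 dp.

each cable: (A_i−P)·(A_i−P) = L_i²; let c_i = ‖A_i‖²−L_i²
c_1 = 64.0000+64.0000−58.0000 = 70.0000
row 1: 8.0000x + 16.0000y = 56.0000  (c_2=14.0000)
row 2: 0.0000x + 16.0000y = 16.0000  (c_3=54.0000)
Cramer on rows 1–2 → x = 5.0000, y = 1.0000

(5.0000, 1.0000)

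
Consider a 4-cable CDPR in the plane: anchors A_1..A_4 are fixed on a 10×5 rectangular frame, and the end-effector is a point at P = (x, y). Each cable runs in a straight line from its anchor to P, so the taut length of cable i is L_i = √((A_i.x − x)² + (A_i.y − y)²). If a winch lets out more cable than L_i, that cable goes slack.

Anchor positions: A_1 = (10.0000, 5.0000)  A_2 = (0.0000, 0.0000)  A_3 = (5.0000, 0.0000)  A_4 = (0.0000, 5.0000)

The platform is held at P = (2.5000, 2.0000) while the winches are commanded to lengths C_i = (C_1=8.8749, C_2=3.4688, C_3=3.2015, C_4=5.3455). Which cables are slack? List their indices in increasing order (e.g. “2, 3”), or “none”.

1, 2, 4

cable 1: L_1 = ‖A_1−P‖ = 8.0777;  C_1 = 8.8749 → slack
cable 2: L_2 = ‖A_2−P‖ = 3.2016;  C_2 = 3.4688 → slack
cable 3: L_3 = ‖A_3−P‖ = 3.2016;  C_3 = 3.2015 → taut
cable 4: L_4 = ‖A_4−P‖ = 3.9051;  C_4 = 5.3455 → slack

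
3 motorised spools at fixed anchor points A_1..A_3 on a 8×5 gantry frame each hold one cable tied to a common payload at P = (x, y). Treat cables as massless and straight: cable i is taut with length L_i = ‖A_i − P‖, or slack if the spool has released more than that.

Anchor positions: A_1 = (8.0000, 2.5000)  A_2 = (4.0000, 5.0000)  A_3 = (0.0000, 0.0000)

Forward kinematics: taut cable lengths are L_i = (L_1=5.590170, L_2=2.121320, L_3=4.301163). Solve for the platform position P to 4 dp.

(2.5000, 3.5000)

circle eqns → linear via eq_j − eq_1; set c_j = A_j·A_j − L_j²
c_1 = 64.0000+6.2500−31.2500 = 39.0000
8.0000·x − 5.0000·y = c_1−c_2 = 2.5000
16.0000·x + 5.0000·y = c_1−c_3 = 57.5000
solve first two rows → x=2.5000, y=3.5000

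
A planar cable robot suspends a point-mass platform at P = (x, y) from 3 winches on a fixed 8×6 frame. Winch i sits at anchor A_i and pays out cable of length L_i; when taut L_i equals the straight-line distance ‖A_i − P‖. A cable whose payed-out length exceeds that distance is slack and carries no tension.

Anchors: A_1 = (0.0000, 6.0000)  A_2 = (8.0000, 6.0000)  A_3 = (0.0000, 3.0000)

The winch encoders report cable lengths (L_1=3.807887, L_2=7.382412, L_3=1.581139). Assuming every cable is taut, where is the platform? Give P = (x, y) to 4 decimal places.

each cable: (A_i−P)·(A_i−P) = L_i²; let k_i = ‖A_i‖²−L_i²
k_1 = 0.0000+36.0000−14.5000 = 21.5000
row 1: -16.0000x + 0.0000y = -24.0000  (k_2=45.5000)
row 2: 0.0000x + 6.0000y = 15.0000  (k_3=6.5000)
Cramer on rows 1–2 → x = 1.5000, y = 2.5000

(1.5000, 2.5000)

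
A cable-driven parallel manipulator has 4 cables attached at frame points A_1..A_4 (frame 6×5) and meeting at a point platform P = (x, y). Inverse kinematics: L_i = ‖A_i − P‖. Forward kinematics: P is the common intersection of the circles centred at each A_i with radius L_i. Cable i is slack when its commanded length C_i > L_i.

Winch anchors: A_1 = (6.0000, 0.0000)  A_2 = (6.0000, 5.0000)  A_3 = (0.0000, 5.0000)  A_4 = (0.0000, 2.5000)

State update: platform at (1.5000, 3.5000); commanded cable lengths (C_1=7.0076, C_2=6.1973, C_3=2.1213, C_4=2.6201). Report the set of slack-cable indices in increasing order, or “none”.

cable 1: √((4.5000)²+(-3.5000)²)=5.7009, C_1=7.0076: slack
cable 2: √((4.5000)²+(1.5000)²)=4.7434, C_2=6.1973: slack
cable 3: √((-1.5000)²+(1.5000)²)=2.1213, C_3=2.1213: taut
cable 4: √((-1.5000)²+(-1.0000)²)=1.8028, C_4=2.6201: slack

1, 2, 4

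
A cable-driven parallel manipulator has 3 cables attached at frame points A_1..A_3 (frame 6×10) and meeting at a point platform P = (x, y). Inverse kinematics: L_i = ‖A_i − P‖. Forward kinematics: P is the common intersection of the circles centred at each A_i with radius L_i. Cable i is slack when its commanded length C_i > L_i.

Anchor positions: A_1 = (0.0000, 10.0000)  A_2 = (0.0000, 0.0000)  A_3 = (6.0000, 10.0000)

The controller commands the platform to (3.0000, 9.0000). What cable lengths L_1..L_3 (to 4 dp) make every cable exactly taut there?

(3.1623, 9.4868, 3.1623)

L_1 = √((0.0000−3.0000)² + (10.0000−9.0000)²) = 3.1623
L_2 = √((0.0000−3.0000)² + (0.0000−9.0000)²) = 9.4868
L_3 = √((6.0000−3.0000)² + (10.0000−9.0000)²) = 3.1623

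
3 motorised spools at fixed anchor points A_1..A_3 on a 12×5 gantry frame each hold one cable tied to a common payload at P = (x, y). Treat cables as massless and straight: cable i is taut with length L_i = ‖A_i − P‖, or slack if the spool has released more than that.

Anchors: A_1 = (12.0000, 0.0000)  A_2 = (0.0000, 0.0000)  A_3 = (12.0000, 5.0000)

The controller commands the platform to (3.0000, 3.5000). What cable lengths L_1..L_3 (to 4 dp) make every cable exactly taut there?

L_1: Δ = A_1−P = (9.0000, -3.5000) → ‖Δ‖ = √93.2500 = 9.6566
L_2: Δ = A_2−P = (-3.0000, -3.5000) → ‖Δ‖ = √21.2500 = 4.6098
L_3: Δ = A_3−P = (9.0000, 1.5000) → ‖Δ‖ = √83.2500 = 9.1241

(9.6566, 4.6098, 9.1241)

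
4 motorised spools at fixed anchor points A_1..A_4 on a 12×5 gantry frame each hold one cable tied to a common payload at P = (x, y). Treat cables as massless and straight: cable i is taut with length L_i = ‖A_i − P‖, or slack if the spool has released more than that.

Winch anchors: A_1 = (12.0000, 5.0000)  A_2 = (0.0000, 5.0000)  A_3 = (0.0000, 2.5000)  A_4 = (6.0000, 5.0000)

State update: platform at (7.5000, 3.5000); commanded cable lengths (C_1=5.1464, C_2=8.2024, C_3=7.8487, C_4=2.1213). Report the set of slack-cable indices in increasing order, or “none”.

1, 2, 3

i=1: geometric 4.7434 vs commanded 5.1464 ⇒ slack
i=2: geometric 7.6485 vs commanded 8.2024 ⇒ slack
i=3: geometric 7.5664 vs commanded 7.8487 ⇒ slack
i=4: geometric 2.1213 vs commanded 2.1213 ⇒ taut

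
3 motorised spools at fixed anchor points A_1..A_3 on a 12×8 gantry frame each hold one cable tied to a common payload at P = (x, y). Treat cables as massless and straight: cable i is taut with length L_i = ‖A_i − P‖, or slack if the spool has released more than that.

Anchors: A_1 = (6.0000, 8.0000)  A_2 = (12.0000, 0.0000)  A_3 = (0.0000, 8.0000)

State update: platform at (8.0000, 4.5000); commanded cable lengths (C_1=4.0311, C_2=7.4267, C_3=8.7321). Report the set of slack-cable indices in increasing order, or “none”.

2

cable 1: L_1 = ‖A_1−P‖ = 4.0311;  C_1 = 4.0311 → taut
cable 2: L_2 = ‖A_2−P‖ = 6.0208;  C_2 = 7.4267 → slack
cable 3: L_3 = ‖A_3−P‖ = 8.7321;  C_3 = 8.7321 → taut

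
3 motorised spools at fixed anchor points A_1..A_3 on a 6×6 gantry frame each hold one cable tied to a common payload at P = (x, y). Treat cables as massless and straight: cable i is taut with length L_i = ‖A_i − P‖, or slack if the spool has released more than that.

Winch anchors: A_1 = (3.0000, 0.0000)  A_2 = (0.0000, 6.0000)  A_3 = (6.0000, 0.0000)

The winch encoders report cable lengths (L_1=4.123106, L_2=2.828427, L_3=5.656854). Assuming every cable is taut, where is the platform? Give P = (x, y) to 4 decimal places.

(2.0000, 4.0000)

expand ‖A_i−P‖²=L_i² and subtract eq 1 (q_i ≔ ‖A_i‖²−L_i²)
q_1 = 9.0000+0.0000−17.0000 = -8.0000
eq1−eq2 → [6.0000  -12.0000]·P = -36.0000
eq1−eq3 → [-6.0000  0.0000]·P = -12.0000
2×2 solve → P = (2.0000, 4.0000)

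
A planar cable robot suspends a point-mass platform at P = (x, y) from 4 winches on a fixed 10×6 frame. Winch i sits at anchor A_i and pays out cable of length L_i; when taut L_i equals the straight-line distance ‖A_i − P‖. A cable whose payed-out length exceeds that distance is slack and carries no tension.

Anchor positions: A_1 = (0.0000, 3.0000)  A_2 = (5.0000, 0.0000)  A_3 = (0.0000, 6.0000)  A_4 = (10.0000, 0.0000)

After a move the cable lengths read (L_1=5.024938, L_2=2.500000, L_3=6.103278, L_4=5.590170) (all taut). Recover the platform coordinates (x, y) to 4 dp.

expand ‖A_i−P‖²=L_i² and subtract eq 1 (q_i ≔ ‖A_i‖²−L_i²)
q_1 = 0.0000+9.0000−25.2500 = -16.2500
eq1−eq2 → [-10.0000  6.0000]·P = -35.0000
eq1−eq3 → [0.0000  -6.0000]·P = -15.0000
eq1−eq4 → [-20.0000  6.0000]·P = -85.0000
2×2 solve → P = (5.0000, 2.5000)
check cable 4: ‖A_4−P‖² = 31.2500 ≈ L_4² = 31.2500 ✓

(5.0000, 2.5000)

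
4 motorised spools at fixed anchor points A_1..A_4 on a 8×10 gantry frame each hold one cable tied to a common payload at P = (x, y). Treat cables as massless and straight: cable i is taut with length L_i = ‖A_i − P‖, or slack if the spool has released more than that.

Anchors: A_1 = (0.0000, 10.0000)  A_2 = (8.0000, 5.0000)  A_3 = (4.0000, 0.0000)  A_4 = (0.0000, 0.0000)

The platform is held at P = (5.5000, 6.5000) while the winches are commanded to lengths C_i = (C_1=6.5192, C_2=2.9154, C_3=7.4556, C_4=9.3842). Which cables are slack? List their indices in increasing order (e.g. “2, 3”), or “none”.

3, 4

cable 1: L_1 = ‖A_1−P‖ = 6.5192;  C_1 = 6.5192 → taut
cable 2: L_2 = ‖A_2−P‖ = 2.9155;  C_2 = 2.9154 → taut
cable 3: L_3 = ‖A_3−P‖ = 6.6708;  C_3 = 7.4556 → slack
cable 4: L_4 = ‖A_4−P‖ = 8.5147;  C_4 = 9.3842 → slack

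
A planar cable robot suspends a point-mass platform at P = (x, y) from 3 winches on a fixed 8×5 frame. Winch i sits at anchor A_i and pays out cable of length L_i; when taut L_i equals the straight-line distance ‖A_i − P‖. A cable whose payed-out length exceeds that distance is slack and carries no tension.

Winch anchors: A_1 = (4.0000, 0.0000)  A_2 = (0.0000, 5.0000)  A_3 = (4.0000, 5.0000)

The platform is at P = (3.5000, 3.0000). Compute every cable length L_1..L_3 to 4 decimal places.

L_1: Δ = A_1−P = (0.5000, -3.0000) → ‖Δ‖ = √9.2500 = 3.0414
L_2: Δ = A_2−P = (-3.5000, 2.0000) → ‖Δ‖ = √16.2500 = 4.0311
L_3: Δ = A_3−P = (0.5000, 2.0000) → ‖Δ‖ = √4.2500 = 2.0616

(3.0414, 4.0311, 2.0616)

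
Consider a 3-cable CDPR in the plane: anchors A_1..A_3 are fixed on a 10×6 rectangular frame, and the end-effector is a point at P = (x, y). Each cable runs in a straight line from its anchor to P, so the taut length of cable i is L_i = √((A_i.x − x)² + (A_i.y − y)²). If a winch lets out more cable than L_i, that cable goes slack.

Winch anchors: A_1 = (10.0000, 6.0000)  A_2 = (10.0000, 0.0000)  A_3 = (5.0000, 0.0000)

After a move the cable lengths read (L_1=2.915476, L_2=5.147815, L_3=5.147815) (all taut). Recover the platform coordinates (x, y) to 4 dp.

expand ‖A_i−P‖²=L_i² and subtract eq 1 (k_i ≔ ‖A_i‖²−L_i²)
k_1 = 100.0000+36.0000−8.5000 = 127.5000
eq1−eq2 → [0.0000  12.0000]·P = 54.0000
eq1−eq3 → [10.0000  12.0000]·P = 129.0000
2×2 solve → P = (7.5000, 4.5000)

(7.5000, 4.5000)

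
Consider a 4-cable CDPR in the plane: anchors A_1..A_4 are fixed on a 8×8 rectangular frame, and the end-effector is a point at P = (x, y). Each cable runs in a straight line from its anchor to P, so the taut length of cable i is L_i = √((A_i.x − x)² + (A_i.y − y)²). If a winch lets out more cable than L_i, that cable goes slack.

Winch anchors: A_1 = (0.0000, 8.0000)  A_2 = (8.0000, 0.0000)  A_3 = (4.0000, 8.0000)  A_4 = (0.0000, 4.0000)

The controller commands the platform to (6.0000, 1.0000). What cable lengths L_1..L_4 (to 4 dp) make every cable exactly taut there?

L_1: Δ = A_1−P = (-6.0000, 7.0000) → ‖Δ‖ = √85.0000 = 9.2195
L_2: Δ = A_2−P = (2.0000, -1.0000) → ‖Δ‖ = √5.0000 = 2.2361
L_3: Δ = A_3−P = (-2.0000, 7.0000) → ‖Δ‖ = √53.0000 = 7.2801
L_4: Δ = A_4−P = (-6.0000, 3.0000) → ‖Δ‖ = √45.0000 = 6.7082

(9.2195, 2.2361, 7.2801, 6.7082)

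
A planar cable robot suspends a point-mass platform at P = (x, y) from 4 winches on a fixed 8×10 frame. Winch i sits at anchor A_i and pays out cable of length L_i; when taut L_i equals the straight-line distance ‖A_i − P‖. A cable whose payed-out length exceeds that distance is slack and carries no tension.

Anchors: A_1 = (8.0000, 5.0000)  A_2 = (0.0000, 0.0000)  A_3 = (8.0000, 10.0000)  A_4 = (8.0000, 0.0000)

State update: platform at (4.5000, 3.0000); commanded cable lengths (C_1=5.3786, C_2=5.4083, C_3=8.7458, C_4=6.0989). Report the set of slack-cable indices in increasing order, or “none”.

cable 1: L_1 = ‖A_1−P‖ = 4.0311;  C_1 = 5.3786 → slack
cable 2: L_2 = ‖A_2−P‖ = 5.4083;  C_2 = 5.4083 → taut
cable 3: L_3 = ‖A_3−P‖ = 7.8262;  C_3 = 8.7458 → slack
cable 4: L_4 = ‖A_4−P‖ = 4.6098;  C_4 = 6.0989 → slack

1, 3, 4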